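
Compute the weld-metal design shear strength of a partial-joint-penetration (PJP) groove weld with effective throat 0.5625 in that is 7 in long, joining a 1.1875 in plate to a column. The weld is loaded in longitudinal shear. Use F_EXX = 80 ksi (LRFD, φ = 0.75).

Effective throat (given) t_e = 0.5625 in.
A_we = 0.5625 × 7 = 3.938 in².
F_nw = 0.6 F_EXX = 48 ksi.
φR_n = 0.75 × 48 × 3.938 = 141.8 kips.

φR_n ≈ 142 kips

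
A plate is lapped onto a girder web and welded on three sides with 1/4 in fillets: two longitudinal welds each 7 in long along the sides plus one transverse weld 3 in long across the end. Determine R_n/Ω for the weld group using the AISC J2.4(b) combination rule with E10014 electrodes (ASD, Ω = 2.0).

R_n/Ω ≈ 90.1 kip

E100XX → F_EXX = 100 ksi.
t_e = 0.707 × 0.25 = 0.1767 in.
R_nwl = 0.6 × 100 × 0.1767 × 14 = 148.5 kip (longitudinal, 2 welds).
R_nwt = 0.6 × 100 × 0.1767 × 3 = 31.81 kip (transverse, base value).
(i) R_nwl + R_nwt = 180.3 kip; (ii) 0.85 R_nwl + 1.5 R_nwt = 173.9 kip.
R_n = max = 180.3 kip [governs: (i)]; R_n/Ω = 90.14 kip.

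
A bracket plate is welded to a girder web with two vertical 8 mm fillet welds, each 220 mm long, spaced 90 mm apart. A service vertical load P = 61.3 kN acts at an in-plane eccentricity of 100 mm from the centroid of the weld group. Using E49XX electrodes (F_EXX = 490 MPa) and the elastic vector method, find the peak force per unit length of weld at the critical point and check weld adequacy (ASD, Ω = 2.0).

f_max ≈ 351 N/mm; adequate

Total weld length L_w = 440 mm. Treat welds as unit-width lines.
Polar moment about centroid: J = 2[d³/12 + d(b/2)²] = 2[220³/12 + 220×45²] = 2666000 mm³.
Direct shear f_v = P/L_w = 61.3×10³ / 440 = 139.3 N/mm (vertical).
Torsion M = P·e = 61.3×10³ × 100 = 6130000 N·mm.
Critical point at (x, y) = (45, 110) from centroid. f_tx = M·y/J = 253 N/mm; f_ty = M·x/J = 103.5 N/mm.
Resultant f_max = √[f_tx² + (f_v + f_ty)²] = √[253² + (139.3 + 103.5)²] = 350.6 N/mm.
Capacity per unit length: r_n/Ω = (1/2.0) × 0.6 × 490 × (0.707 × 8) = 831.4 N/mm.
350.6 ≤ 831.4 → adequate.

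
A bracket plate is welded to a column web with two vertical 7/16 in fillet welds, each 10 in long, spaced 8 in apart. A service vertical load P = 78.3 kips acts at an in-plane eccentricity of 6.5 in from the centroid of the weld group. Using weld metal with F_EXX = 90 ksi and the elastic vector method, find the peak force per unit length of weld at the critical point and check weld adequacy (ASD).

f_max ≈ 9.64 kip/in; NOT adequate

Total weld length L_w = 20 in. Treat welds as unit-width lines.
Polar moment about centroid: J = 2[d³/12 + d(b/2)²] = 2[10³/12 + 10×4²] = 486.7 in³.
Direct shear f_v = P/L_w = 78.3 / 20 = 3.915 kip/in (vertical).
Torsion M = P·e = 78.3 × 6.5 = 508.95 kip·in.
Critical point at (x, y) = (4, 5) from centroid. f_tx = M·y/J = 5.229 kip/in; f_ty = M·x/J = 4.183 kip/in.
Resultant f_max = √[f_tx² + (f_v + f_ty)²] = √[5.229² + (3.915 + 4.183)²] = 9.64 kip/in.
Capacity per unit length: r_n/Ω = (1/2.0) × 0.6 × 90 × (0.707 × 0.4375) = 8.351 kip/in.
9.64 > 8.351 → NOT adequate.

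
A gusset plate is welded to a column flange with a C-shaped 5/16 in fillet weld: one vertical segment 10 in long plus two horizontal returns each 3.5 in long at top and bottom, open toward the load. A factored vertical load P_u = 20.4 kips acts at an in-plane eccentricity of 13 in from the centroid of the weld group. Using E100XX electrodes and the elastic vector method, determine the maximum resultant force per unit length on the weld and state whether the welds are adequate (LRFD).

E100XX → F_EXX = 100 ksi.
Total weld length L_w = 17 in. Treat welds as unit-width lines.
Centroid: x̄ = 2×3.5×1.75 / 17 = 0.7206 in from the vertical weld.
Polar moment about centroid: J = I_x + I_y = [10³/12 + 2×3.5×5²] + [10×0.7206² + 2(3.5³/12 + 3.5×1.029²)] = 278.1 in³.
Direct shear f_v = P/L_w = 20.4 / 17 = 1.2 kip/in (vertical).
Torsion M = P·e = 20.4 × 13 = 265.2 kip·in.
Critical point at (x, y) = (2.779, 5) from centroid. f_tx = M·y/J = 4.768 kip/in; f_ty = M·x/J = 2.651 kip/in.
Resultant f_max = √[f_tx² + (f_v + f_ty)²] = √[4.768² + (1.2 + 2.651)²] = 6.129 kip/in.
Capacity per unit length: φr_n = 0.75 × 0.6 × 100 × (0.707 × 0.3125) = 9.942 kip/in.
6.129 ≤ 9.942 → adequate.

f_max ≈ 6.13 kip/in; adequate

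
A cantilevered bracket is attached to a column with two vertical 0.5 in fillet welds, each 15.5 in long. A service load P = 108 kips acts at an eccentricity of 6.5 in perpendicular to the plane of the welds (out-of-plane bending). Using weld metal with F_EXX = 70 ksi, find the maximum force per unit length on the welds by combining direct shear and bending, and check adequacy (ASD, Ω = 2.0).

L_w = 2 × 15.5 = 31 in; section modulus (unit throat) S = 2 × L²/6 = 80.08 in².
Direct shear f_v = P/L_w = 108/31 = 3.484 kip/in.
Moment M = P × e = 108 × 6.5 = 702 kip·in; bending f_b = M/S = 8.766 kip/in.
f_max = √(f_v² + f_b²) = √(3.484² + 8.766²) = 9.433 kip/in.
r_n/Ω = (1/2.0) × 0.6 × 70 × (0.707 × 0.5) = 7.423 kip/in → NOT adequate.

f_max ≈ 9.43 kip/in; NOT adequate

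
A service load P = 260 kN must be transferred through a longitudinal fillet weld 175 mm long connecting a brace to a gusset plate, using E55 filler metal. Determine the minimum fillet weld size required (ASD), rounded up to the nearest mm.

w = 13 mm

E55XX → F_EXX = 550 MPa.
Total weld length L = 175 mm.
Required throat t_e = P × Ω / (0.6 F_EXX × L) = 260 × 2.0 / (0.6 × 550 × 175 × 10⁻³) = 9.004 mm.
Required leg w = t_e / 0.707 = 12.74 mm → use 13 mm.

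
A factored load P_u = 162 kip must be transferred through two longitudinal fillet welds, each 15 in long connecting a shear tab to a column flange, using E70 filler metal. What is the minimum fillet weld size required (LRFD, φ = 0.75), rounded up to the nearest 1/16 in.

E70XX → F_EXX = 70 ksi.
Total weld length L = 30 in.
Required throat t_e = P_u / (φ × 0.6 F_EXX × L) = 162 / (0.75 × 0.6 × 70 × 30) = 0.1714 in.
Required leg w = t_e / 0.707 = 0.2425 in → use 1/4 in.

w = 1/4 in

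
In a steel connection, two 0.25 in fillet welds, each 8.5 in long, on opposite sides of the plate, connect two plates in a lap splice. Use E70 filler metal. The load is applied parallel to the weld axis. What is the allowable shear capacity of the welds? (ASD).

E70XX → F_EXX = 70 ksi.
Effective throat t_e = 0.707 × 0.25 = 0.1767 in.
Total length L = 17 in; A_we = 0.1767 × 17 = 3.005 in².
F_nw = 0.6 F_EXX = 0.6 × 70 = 42 ksi.
R_n = 42 × 3.005 = 126.2 kips; R_n/Ω = 126.2/2.0 = 63.1 kips.

R_n/Ω ≈ 63.1 kips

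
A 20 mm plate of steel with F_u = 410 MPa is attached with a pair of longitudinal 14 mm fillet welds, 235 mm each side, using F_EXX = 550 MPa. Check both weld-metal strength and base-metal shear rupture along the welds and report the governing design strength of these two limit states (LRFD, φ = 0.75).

φR_n ≈ 1150 kN (weld metal governs)

t_e = 0.707 × 14 = 9.898 mm; L = 470 mm.
Weld metal: φR_n = 0.75 × 0.6 × 550 × 9.898 × 470 × 10⁻³ = 1151 kN.
Base metal (shear rupture): φR_n = 0.75 × 0.6 × 410 × 20 × 470 × 10⁻³ = 1734 kN.
Governing: weld metal.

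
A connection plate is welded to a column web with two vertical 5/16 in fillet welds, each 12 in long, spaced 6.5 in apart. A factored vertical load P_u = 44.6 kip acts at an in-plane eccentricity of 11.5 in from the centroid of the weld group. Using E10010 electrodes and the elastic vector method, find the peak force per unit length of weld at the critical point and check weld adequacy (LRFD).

f_max ≈ 7.53 kip/in; adequate

E100XX → F_EXX = 100 ksi.
Total weld length L_w = 24 in. Treat welds as unit-width lines.
Polar moment about centroid: J = 2[d³/12 + d(b/2)²] = 2[12³/12 + 12×3.25²] = 541.5 in³.
Direct shear f_v = P/L_w = 44.6 / 24 = 1.858 kip/in (vertical).
Torsion M = P·e = 44.6 × 11.5 = 512.9 kip·in.
Critical point at (x, y) = (3.25, 6) from centroid. f_tx = M·y/J = 5.683 kip/in; f_ty = M·x/J = 3.078 kip/in.
Resultant f_max = √[f_tx² + (f_v + f_ty)²] = √[5.683² + (1.858 + 3.078)²] = 7.528 kip/in.
Capacity per unit length: φr_n = 0.75 × 0.6 × 100 × (0.707 × 0.3125) = 9.942 kip/in.
7.528 ≤ 9.942 → adequate.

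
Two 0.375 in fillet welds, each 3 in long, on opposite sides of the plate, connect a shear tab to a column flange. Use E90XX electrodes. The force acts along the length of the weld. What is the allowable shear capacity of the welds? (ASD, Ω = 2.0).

R_n/Ω ≈ 43 kip

E90XX → F_EXX = 90 ksi.
Effective throat t_e = 0.707 × 0.375 = 0.2651 in.
Total length L = 6 in; A_we = 0.2651 × 6 = 1.591 in².
F_nw = 0.6 F_EXX = 0.6 × 90 = 54 ksi.
R_n = 54 × 1.591 = 85.9 kip; R_n/Ω = 85.9/2.0 = 42.95 kip.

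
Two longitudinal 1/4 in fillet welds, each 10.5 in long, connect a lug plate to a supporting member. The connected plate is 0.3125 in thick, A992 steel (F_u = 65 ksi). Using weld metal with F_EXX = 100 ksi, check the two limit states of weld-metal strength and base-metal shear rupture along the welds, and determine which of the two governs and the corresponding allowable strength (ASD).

t_e = 0.707 × 0.25 = 0.1767 in; L = 21 in.
Weld metal: R_n/Ω = (1/2.0) × 0.6 × 100 × 0.1767 × 21 = 111.4 kip.
Base metal (shear rupture): R_n/Ω = (1/2.0) × 0.6 × 65 × 0.3125 × 21 = 128 kip.
Governing: weld metal.

R_n/Ω ≈ 111 kip (weld metal governs)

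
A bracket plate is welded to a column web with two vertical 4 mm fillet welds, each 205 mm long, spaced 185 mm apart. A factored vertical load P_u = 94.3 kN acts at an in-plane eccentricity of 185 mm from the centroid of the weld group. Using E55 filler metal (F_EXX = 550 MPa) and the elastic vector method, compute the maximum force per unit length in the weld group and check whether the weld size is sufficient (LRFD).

f_max ≈ 664 N/mm; adequate

Total weld length L_w = 410 mm. Treat welds as unit-width lines.
Polar moment about centroid: J = 2[d³/12 + d(b/2)²] = 2[205³/12 + 205×92.5²] = 4944000 mm³.
Direct shear f_v = P/L_w = 94.3×10³ / 410 = 230 N/mm (vertical).
Torsion M = P·e = 94.3×10³ × 185 = 17446000 N·mm.
Critical point at (x, y) = (92.5, 102.5) from centroid. f_tx = M·y/J = 361.7 N/mm; f_ty = M·x/J = 326.4 N/mm.
Resultant f_max = √[f_tx² + (f_v + f_ty)²] = √[361.7² + (230 + 326.4)²] = 663.6 N/mm.
Capacity per unit length: φr_n = 0.75 × 0.6 × 550 × (0.707 × 4) = 699.9 N/mm.
663.6 ≤ 699.9 → adequate.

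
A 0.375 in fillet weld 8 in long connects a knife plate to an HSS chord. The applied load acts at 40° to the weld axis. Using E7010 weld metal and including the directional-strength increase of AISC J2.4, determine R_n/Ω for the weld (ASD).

E70XX → F_EXX = 70 ksi.
t_e = 0.707 × 0.375 = 0.2651 in; A_we = 0.2651 × 8 = 2.121 in².
Directional factor: 1.0 + 0.5 sin^1.5(40°) = 1.258.
F_nw = 0.6 × 70 × 1.258 = 52.82 ksi.
R_n/Ω = (52.82 × 2.121) / 2.0 = 56.02 kip.

R_n/Ω ≈ 56 kip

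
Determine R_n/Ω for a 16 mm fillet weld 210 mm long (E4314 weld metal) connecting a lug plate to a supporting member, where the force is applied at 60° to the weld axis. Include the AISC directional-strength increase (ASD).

R_n/Ω ≈ 430 kN

E43XX → F_EXX = 430 MPa.
t_e = 0.707 × 16 = 11.31 mm; A_we = 11.31 × 210 = 2376 mm².
Directional factor: 1.0 + 0.5 sin^1.5(60°) = 1.403.
F_nw = 0.6 × 430 × 1.403 = 362 MPa.
R_n/Ω = (362 × 2376) / 2.0 × 10⁻³ = 429.9 kN.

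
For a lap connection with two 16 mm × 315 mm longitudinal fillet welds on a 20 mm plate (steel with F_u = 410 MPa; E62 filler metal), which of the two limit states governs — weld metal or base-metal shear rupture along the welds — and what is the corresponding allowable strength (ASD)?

R_n/Ω ≈ 1330 kN (weld metal governs)

E62XX → F_EXX = 620 MPa.
t_e = 0.707 × 16 = 11.31 mm; L = 630 mm.
Weld metal: R_n/Ω = (1/2.0) × 0.6 × 620 × 11.31 × 630 × 10⁻³ = 1326 kN.
Base metal (shear rupture): R_n/Ω = (1/2.0) × 0.6 × 410 × 20 × 630 × 10⁻³ = 1550 kN.
Governing: weld metal.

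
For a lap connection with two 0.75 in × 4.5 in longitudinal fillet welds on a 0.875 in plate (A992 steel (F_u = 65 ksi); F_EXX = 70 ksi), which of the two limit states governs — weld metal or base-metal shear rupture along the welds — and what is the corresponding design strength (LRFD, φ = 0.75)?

t_e = 0.707 × 0.75 = 0.5302 in; L = 9 in.
Weld metal: φR_n = 0.75 × 0.6 × 70 × 0.5302 × 9 = 150.3 kip.
Base metal (shear rupture): φR_n = 0.75 × 0.6 × 65 × 0.875 × 9 = 230.3 kip.
Governing: weld metal.

φR_n ≈ 150 kip (weld metal governs)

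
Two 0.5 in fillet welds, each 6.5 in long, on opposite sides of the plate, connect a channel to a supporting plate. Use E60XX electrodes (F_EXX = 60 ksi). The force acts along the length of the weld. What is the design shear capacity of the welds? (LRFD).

φR_n ≈ 124 kips

Effective throat t_e = 0.707 × 0.5 = 0.3535 in.
Total length L = 13 in; A_we = 0.3535 × 13 = 4.595 in².
F_nw = 0.6 F_EXX = 0.6 × 60 = 36 ksi.
φR_n = 0.75 × 36 × 4.595 = 124.1 kips.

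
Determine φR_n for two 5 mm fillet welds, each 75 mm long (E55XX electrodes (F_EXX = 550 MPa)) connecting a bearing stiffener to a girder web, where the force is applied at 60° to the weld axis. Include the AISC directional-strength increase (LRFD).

t_e = 0.707 × 5 = 3.535 mm; A_we = 3.535 × 150 = 530.2 mm².
Directional factor: 1.0 + 0.5 sin^1.5(60°) = 1.403.
F_nw = 0.6 × 550 × 1.403 = 463 MPa.
φR_n = 0.75 × 463 × 530.2 × 10⁻³ = 184.1 kN.

φR_n ≈ 184 kN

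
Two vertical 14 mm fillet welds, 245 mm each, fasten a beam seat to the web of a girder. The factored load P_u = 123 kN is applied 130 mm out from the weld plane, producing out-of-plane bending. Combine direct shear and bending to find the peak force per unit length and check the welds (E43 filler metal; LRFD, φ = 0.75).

E43XX → F_EXX = 430 MPa.
L_w = 2 × 245 = 490 mm; section modulus (unit throat) S = 2 × L²/6 = 20010 mm².
Direct shear f_v = P/L_w = 123×10³/490 = 251 N/mm.
Moment M = P × e = 123×10³ × 130 = 15990000 N·mm; bending f_b = M/S = 799.2 N/mm.
f_max = √(f_v² + f_b²) = √(251² + 799.2²) = 837.7 N/mm.
φr_n = 0.75 × 0.6 × 430 × (0.707 × 14) = 1915 N/mm → adequate.

f_max ≈ 838 N/mm; adequate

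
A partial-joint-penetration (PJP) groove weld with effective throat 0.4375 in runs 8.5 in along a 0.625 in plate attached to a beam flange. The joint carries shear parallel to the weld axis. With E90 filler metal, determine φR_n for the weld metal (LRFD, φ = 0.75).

φR_n ≈ 151 kip

E90XX → F_EXX = 90 ksi.
Effective throat (given) t_e = 0.4375 in.
A_we = 0.4375 × 8.5 = 3.719 in².
F_nw = 0.6 F_EXX = 54 ksi.
φR_n = 0.75 × 54 × 3.719 = 150.6 kip.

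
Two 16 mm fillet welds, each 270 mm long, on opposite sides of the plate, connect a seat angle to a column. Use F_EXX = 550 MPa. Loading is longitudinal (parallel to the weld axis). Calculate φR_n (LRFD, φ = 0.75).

Effective throat t_e = 0.707 × 16 = 11.31 mm.
Total length L = 540 mm; A_we = 11.31 × 540 = 6108 mm².
F_nw = 0.6 F_EXX = 0.6 × 550 = 330 MPa.
φR_n = 0.75 × 330 × 6108 × 10⁻³ = 1512 kN.

φR_n ≈ 1510 kN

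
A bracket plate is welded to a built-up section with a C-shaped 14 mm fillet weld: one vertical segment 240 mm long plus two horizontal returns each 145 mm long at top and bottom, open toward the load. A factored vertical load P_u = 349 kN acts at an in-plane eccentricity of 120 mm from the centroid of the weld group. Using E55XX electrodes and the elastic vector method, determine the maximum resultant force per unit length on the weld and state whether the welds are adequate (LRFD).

f_max ≈ 1540 N/mm; adequate

E55XX → F_EXX = 550 MPa.
Total weld length L_w = 530 mm. Treat welds as unit-width lines.
Centroid: x̄ = 2×145×72.5 / 530 = 39.67 mm from the vertical weld.
Polar moment about centroid: J = I_x + I_y = [240³/12 + 2×145×120²] + [240×39.67² + 2(145³/12 + 145×32.83²)] = 6526000 mm³.
Direct shear f_v = P/L_w = 349×10³ / 530 = 658.5 N/mm (vertical).
Torsion M = P·e = 349×10³ × 120 = 41880000 N·mm.
Critical point at (x, y) = (105.3, 120) from centroid. f_tx = M·y/J = 770 N/mm; f_ty = M·x/J = 675.9 N/mm.
Resultant f_max = √[f_tx² + (f_v + f_ty)²] = √[770² + (658.5 + 675.9)²] = 1541 N/mm.
Capacity per unit length: φr_n = 0.75 × 0.6 × 550 × (0.707 × 14) = 2450 N/mm.
1541 ≤ 2450 → adequate.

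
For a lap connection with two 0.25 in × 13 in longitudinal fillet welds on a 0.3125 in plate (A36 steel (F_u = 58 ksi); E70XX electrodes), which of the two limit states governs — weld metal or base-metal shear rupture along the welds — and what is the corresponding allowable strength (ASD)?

R_n/Ω ≈ 96.5 kips (weld metal governs)

E70XX → F_EXX = 70 ksi.
t_e = 0.707 × 0.25 = 0.1767 in; L = 26 in.
Weld metal: R_n/Ω = (1/2.0) × 0.6 × 70 × 0.1767 × 26 = 96.51 kips.
Base metal (shear rupture): R_n/Ω = (1/2.0) × 0.6 × 58 × 0.3125 × 26 = 141.4 kips.
Governing: weld metal.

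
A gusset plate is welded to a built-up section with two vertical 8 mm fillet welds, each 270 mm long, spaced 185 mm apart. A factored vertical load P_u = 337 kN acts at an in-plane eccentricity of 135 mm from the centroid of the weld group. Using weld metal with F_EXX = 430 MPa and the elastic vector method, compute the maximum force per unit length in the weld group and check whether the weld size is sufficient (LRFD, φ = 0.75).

f_max ≈ 1390 N/mm; NOT adequate

Total weld length L_w = 540 mm. Treat welds as unit-width lines.
Polar moment about centroid: J = 2[d³/12 + d(b/2)²] = 2[270³/12 + 270×92.5²] = 7901000 mm³.
Direct shear f_v = P/L_w = 337×10³ / 540 = 624.1 N/mm (vertical).
Torsion M = P·e = 337×10³ × 135 = 45495000 N·mm.
Critical point at (x, y) = (92.5, 135) from centroid. f_tx = M·y/J = 777.4 N/mm; f_ty = M·x/J = 532.6 N/mm.
Resultant f_max = √[f_tx² + (f_v + f_ty)²] = √[777.4² + (624.1 + 532.6)²] = 1394 N/mm.
Capacity per unit length: φr_n = 0.75 × 0.6 × 430 × (0.707 × 8) = 1094 N/mm.
1394 > 1094 → NOT adequate.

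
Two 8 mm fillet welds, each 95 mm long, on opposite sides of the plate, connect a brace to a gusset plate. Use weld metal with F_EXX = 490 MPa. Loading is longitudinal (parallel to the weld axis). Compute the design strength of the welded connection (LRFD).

Effective throat t_e = 0.707 × 8 = 5.656 mm.
Total length L = 190 mm; A_we = 5.656 × 190 = 1075 mm².
F_nw = 0.6 F_EXX = 0.6 × 490 = 294 MPa.
φR_n = 0.75 × 294 × 1075 × 10⁻³ = 237 kN.

φR_n ≈ 237 kN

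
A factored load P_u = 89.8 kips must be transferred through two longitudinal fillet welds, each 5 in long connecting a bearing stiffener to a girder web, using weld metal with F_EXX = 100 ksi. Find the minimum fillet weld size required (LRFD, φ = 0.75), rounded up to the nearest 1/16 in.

Total weld length L = 10 in.
Required throat t_e = P_u / (φ × 0.6 F_EXX × L) = 89.8 / (0.75 × 0.6 × 100 × 10) = 0.1996 in.
Required leg w = t_e / 0.707 = 0.2823 in → use 5/16 in.

w = 5/16 in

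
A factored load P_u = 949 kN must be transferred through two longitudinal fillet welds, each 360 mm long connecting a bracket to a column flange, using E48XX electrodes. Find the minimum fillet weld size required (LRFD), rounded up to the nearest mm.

w = 9 mm

E48XX → F_EXX = 480 MPa.
Total weld length L = 720 mm.
Required throat t_e = P_u / (φ × 0.6 F_EXX × L) = 949 / (0.75 × 0.6 × 480 × 720 × 10⁻³) = 6.102 mm.
Required leg w = t_e / 0.707 = 8.631 mm → use 9 mm.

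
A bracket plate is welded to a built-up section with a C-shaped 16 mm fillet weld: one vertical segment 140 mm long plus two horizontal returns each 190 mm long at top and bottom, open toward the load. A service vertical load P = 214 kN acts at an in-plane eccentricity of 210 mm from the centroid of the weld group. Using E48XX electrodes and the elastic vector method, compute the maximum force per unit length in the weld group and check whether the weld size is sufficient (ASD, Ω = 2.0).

E48XX → F_EXX = 480 MPa.
Total weld length L_w = 520 mm. Treat welds as unit-width lines.
Centroid: x̄ = 2×190×95 / 520 = 69.42 mm from the vertical weld.
Polar moment about centroid: J = I_x + I_y = [140³/12 + 2×190×70²] + [140×69.42² + 2(190³/12 + 190×25.58²)] = 4157000 mm³.
Direct shear f_v = P/L_w = 214×10³ / 520 = 411.5 N/mm (vertical).
Torsion M = P·e = 214×10³ × 210 = 44940000 N·mm.
Critical point at (x, y) = (120.6, 70) from centroid. f_tx = M·y/J = 756.7 N/mm; f_ty = M·x/J = 1303 N/mm.
Resultant f_max = √[f_tx² + (f_v + f_ty)²] = √[756.7² + (411.5 + 1303)²] = 1875 N/mm.
Capacity per unit length: r_n/Ω = (1/2.0) × 0.6 × 480 × (0.707 × 16) = 1629 N/mm.
1875 > 1629 → NOT adequate.

f_max ≈ 1870 N/mm; NOT adequate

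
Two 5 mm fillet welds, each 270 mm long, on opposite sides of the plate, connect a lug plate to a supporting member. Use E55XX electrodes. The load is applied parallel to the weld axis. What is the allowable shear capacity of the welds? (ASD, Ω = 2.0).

R_n/Ω ≈ 315 kN

E55XX → F_EXX = 550 MPa.
Effective throat t_e = 0.707 × 5 = 3.535 mm.
Total length L = 540 mm; A_we = 3.535 × 540 = 1909 mm².
F_nw = 0.6 F_EXX = 0.6 × 550 = 330 MPa.
R_n = 330 × 1909 × 10⁻³ = 629.9 kN; R_n/Ω = 629.9/2.0 = 315 kN.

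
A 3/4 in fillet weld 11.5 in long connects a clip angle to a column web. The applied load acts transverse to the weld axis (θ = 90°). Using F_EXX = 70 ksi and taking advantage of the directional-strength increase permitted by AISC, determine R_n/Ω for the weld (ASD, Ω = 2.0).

t_e = 0.707 × 0.75 = 0.5302 in; A_we = 0.5302 × 11.5 = 6.098 in².
Directional factor: 1.0 + 0.5 sin^1.5(90°) = 1.5.
F_nw = 0.6 × 70 × 1.5 = 63 ksi.
R_n/Ω = (63 × 6.098) / 2.0 = 192.1 kip.

R_n/Ω ≈ 192 kip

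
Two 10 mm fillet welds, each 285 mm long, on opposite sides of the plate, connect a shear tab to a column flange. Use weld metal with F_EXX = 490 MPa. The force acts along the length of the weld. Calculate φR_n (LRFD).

φR_n ≈ 889 kN

Effective throat t_e = 0.707 × 10 = 7.07 mm.
Total length L = 570 mm; A_we = 7.07 × 570 = 4030 mm².
F_nw = 0.6 F_EXX = 0.6 × 490 = 294 MPa.
φR_n = 0.75 × 294 × 4030 × 10⁻³ = 888.6 kN.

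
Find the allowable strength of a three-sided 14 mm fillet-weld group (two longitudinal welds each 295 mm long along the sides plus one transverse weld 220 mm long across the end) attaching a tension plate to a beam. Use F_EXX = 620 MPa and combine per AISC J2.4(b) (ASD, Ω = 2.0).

t_e = 0.707 × 14 = 9.898 mm.
R_nwl = 0.6 × 620 × 9.898 × 590 × 10⁻³ = 2172 kN (longitudinal, 2 welds).
R_nwt = 0.6 × 620 × 9.898 × 220 × 10⁻³ = 810.1 kN (transverse, base value).
(i) R_nwl + R_nwt = 2982 kN; (ii) 0.85 R_nwl + 1.5 R_nwt = 3062 kN.
R_n = max = 3062 kN [governs: (ii)]; R_n/Ω = 1531 kN.

R_n/Ω ≈ 1530 kN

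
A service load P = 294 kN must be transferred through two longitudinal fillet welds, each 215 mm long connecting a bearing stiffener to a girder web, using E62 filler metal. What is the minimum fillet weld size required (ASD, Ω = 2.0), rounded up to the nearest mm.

E62XX → F_EXX = 620 MPa.
Total weld length L = 430 mm.
Required throat t_e = P × Ω / (0.6 F_EXX × L) = 294 × 2.0 / (0.6 × 620 × 430 × 10⁻³) = 3.676 mm.
Required leg w = t_e / 0.707 = 5.199 mm → use 6 mm.

w = 6 mm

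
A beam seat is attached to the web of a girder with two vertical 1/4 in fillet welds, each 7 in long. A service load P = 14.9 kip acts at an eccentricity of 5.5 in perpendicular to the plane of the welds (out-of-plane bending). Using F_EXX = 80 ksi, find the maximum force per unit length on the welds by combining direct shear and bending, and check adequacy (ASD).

L_w = 2 × 7 = 14 in; section modulus (unit throat) S = 2 × L²/6 = 16.33 in².
Direct shear f_v = P/L_w = 14.9/14 = 1.064 kip/in.
Moment M = P × e = 14.9 × 5.5 = 81.95 kip·in; bending f_b = M/S = 5.017 kip/in.
f_max = √(f_v² + f_b²) = √(1.064² + 5.017²) = 5.129 kip/in.
r_n/Ω = (1/2.0) × 0.6 × 80 × (0.707 × 0.25) = 4.242 kip/in → NOT adequate.

f_max ≈ 5.13 kip/in; NOT adequate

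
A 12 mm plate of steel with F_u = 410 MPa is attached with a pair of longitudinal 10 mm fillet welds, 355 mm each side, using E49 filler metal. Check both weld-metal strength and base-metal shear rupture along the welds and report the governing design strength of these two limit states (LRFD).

φR_n ≈ 1110 kN (weld metal governs)

E49XX → F_EXX = 490 MPa.
t_e = 0.707 × 10 = 7.07 mm; L = 710 mm.
Weld metal: φR_n = 0.75 × 0.6 × 490 × 7.07 × 710 × 10⁻³ = 1107 kN.
Base metal (shear rupture): φR_n = 0.75 × 0.6 × 410 × 12 × 710 × 10⁻³ = 1572 kN.
Governing: weld metal.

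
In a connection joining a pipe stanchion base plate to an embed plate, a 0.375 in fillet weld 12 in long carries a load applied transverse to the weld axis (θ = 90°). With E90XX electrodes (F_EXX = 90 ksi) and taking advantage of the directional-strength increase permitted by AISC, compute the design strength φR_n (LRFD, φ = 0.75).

φR_n ≈ 193 kips

t_e = 0.707 × 0.375 = 0.2651 in; A_we = 0.2651 × 12 = 3.181 in².
Directional factor: 1.0 + 0.5 sin^1.5(90°) = 1.5.
F_nw = 0.6 × 90 × 1.5 = 81 ksi.
φR_n = 0.75 × 81 × 3.181 = 193.3 kips.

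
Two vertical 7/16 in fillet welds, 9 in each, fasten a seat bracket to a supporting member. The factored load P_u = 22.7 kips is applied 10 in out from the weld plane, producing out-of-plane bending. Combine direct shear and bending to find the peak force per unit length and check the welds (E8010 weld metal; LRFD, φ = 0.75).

f_max ≈ 8.5 kip/in; adequate

E80XX → F_EXX = 80 ksi.
L_w = 2 × 9 = 18 in; section modulus (unit throat) S = 2 × L²/6 = 27 in².
Direct shear f_v = P/L_w = 22.7/18 = 1.261 kip/in.
Moment M = P × e = 22.7 × 10 = 227 kip·in; bending f_b = M/S = 8.407 kip/in.
f_max = √(f_v² + f_b²) = √(1.261² + 8.407²) = 8.501 kip/in.
φr_n = 0.75 × 0.6 × 80 × (0.707 × 0.4375) = 11.14 kip/in → adequate.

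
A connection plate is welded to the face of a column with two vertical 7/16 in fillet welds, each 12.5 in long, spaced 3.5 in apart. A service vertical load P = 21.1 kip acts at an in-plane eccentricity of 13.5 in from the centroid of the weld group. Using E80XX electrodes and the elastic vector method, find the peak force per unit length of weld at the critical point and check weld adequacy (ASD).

f_max ≈ 4.89 kip/in; adequate

E80XX → F_EXX = 80 ksi.
Total weld length L_w = 25 in. Treat welds as unit-width lines.
Polar moment about centroid: J = 2[d³/12 + d(b/2)²] = 2[12.5³/12 + 12.5×1.75²] = 402.1 in³.
Direct shear f_v = P/L_w = 21.1 / 25 = 0.844 kip/in (vertical).
Torsion M = P·e = 21.1 × 13.5 = 284.85 kip·in.
Critical point at (x, y) = (1.75, 6.25) from centroid. f_tx = M·y/J = 4.428 kip/in; f_ty = M·x/J = 1.24 kip/in.
Resultant f_max = √[f_tx² + (f_v + f_ty)²] = √[4.428² + (0.844 + 1.24)²] = 4.894 kip/in.
Capacity per unit length: r_n/Ω = (1/2.0) × 0.6 × 80 × (0.707 × 0.4375) = 7.423 kip/in.
4.894 ≤ 7.423 → adequate.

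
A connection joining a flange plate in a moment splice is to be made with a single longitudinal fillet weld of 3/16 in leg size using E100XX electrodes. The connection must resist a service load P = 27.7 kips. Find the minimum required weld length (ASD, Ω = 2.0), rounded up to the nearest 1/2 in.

L = 7 in

E100XX → F_EXX = 100 ksi.
Throat t_e = 0.707 × 0.1875 = 0.1326 in.
r_n/Ω = (0.6 × 100 × 0.1326) / 2.0 = 3.977 kip/in.
L_req = P / (r_n/Ω) = 27.7 / 3.977 = 6.965 in total.
Round up → use L = 7 in.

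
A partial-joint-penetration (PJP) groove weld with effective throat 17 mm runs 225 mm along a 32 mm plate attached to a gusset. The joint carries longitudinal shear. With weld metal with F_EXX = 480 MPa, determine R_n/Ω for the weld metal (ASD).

Effective throat (given) t_e = 17 mm.
A_we = 17 × 225 = 3825 mm².
F_nw = 0.6 F_EXX = 288 MPa.
R_n/Ω = (288 × 3825) / 2.0 × 10⁻³ = 550.8 kN.

R_n/Ω ≈ 551 kN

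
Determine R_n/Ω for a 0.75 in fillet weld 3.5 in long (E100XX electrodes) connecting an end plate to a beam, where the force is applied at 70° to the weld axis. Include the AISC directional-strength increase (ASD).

E100XX → F_EXX = 100 ksi.
t_e = 0.707 × 0.75 = 0.5302 in; A_we = 0.5302 × 3.5 = 1.856 in².
Directional factor: 1.0 + 0.5 sin^1.5(70°) = 1.455.
F_nw = 0.6 × 100 × 1.455 = 87.33 ksi.
R_n/Ω = (87.33 × 1.856) / 2.0 = 81.03 kip.

R_n/Ω ≈ 81 kip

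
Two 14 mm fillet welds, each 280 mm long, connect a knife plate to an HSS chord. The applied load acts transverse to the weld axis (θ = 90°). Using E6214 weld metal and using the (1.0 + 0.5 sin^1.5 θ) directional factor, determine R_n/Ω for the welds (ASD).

E62XX → F_EXX = 620 MPa.
t_e = 0.707 × 14 = 9.898 mm; A_we = 9.898 × 560 = 5543 mm².
Directional factor: 1.0 + 0.5 sin^1.5(90°) = 1.5.
F_nw = 0.6 × 620 × 1.5 = 558 MPa.
R_n/Ω = (558 × 5543) / 2.0 × 10⁻³ = 1546 kN.

R_n/Ω ≈ 1550 kN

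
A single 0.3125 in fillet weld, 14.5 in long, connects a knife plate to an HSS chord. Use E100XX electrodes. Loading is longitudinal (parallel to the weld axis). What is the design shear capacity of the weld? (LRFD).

φR_n ≈ 144 kips

E100XX → F_EXX = 100 ksi.
Effective throat t_e = 0.707 × 0.3125 = 0.2209 in.
Total length L = 14.5 in; A_we = 0.2209 × 14.5 = 3.204 in².
F_nw = 0.6 F_EXX = 0.6 × 100 = 60 ksi.
φR_n = 0.75 × 60 × 3.204 = 144.2 kips.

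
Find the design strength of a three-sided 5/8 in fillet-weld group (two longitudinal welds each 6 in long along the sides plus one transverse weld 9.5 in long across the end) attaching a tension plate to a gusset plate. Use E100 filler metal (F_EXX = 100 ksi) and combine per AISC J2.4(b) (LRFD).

φR_n ≈ 486 kips

t_e = 0.707 × 0.625 = 0.4419 in.
R_nwl = 0.6 × 100 × 0.4419 × 12 = 318.1 kips (longitudinal, 2 welds).
R_nwt = 0.6 × 100 × 0.4419 × 9.5 = 251.9 kips (transverse, base value).
(i) R_nwl + R_nwt = 570 kips; (ii) 0.85 R_nwl + 1.5 R_nwt = 648.2 kips.
R_n = max = 648.2 kips [governs: (ii)]; φR_n = 486.2 kips.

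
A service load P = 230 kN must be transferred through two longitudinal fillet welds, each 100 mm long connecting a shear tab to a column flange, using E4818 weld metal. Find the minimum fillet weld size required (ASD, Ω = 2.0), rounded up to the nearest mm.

w = 12 mm

E48XX → F_EXX = 480 MPa.
Total weld length L = 200 mm.
Required throat t_e = P × Ω / (0.6 F_EXX × L) = 230 × 2.0 / (0.6 × 480 × 200 × 10⁻³) = 7.986 mm.
Required leg w = t_e / 0.707 = 11.3 mm → use 12 mm.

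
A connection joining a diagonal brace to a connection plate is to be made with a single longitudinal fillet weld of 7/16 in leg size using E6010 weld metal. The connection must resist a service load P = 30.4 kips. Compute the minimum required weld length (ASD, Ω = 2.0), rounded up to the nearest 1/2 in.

L = 5.5 in

E60XX → F_EXX = 60 ksi.
Throat t_e = 0.707 × 0.4375 = 0.3093 in.
r_n/Ω = (0.6 × 60 × 0.3093) / 2.0 = 5.568 kip/in.
L_req = P / (r_n/Ω) = 30.4 / 5.568 = 5.46 in total.
Round up → use L = 5.5 in.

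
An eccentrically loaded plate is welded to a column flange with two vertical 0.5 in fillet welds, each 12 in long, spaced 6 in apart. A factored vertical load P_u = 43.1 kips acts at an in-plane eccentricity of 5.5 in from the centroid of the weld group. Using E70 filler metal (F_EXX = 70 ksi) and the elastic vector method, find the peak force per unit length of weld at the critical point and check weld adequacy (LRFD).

f_max ≈ 4.27 kip/in; adequate

Total weld length L_w = 24 in. Treat welds as unit-width lines.
Polar moment about centroid: J = 2[d³/12 + d(b/2)²] = 2[12³/12 + 12×3²] = 504 in³.
Direct shear f_v = P/L_w = 43.1 / 24 = 1.796 kip/in (vertical).
Torsion M = P·e = 43.1 × 5.5 = 237.05 kip·in.
Critical point at (x, y) = (3, 6) from centroid. f_tx = M·y/J = 2.822 kip/in; f_ty = M·x/J = 1.411 kip/in.
Resultant f_max = √[f_tx² + (f_v + f_ty)²] = √[2.822² + (1.796 + 1.411)²] = 4.272 kip/in.
Capacity per unit length: φr_n = 0.75 × 0.6 × 70 × (0.707 × 0.5) = 11.14 kip/in.
4.272 ≤ 11.14 → adequate.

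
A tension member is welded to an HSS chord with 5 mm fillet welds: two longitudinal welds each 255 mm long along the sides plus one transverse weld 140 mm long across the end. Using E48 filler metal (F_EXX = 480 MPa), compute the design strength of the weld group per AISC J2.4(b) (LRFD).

t_e = 0.707 × 5 = 3.535 mm.
R_nwl = 0.6 × 480 × 3.535 × 510 × 10⁻³ = 519.2 kN (longitudinal, 2 welds).
R_nwt = 0.6 × 480 × 3.535 × 140 × 10⁻³ = 142.5 kN (transverse, base value).
(i) R_nwl + R_nwt = 661.8 kN; (ii) 0.85 R_nwl + 1.5 R_nwt = 655.1 kN.
R_n = max = 661.8 kN [governs: (i)]; φR_n = 496.3 kN.

φR_n ≈ 496 kN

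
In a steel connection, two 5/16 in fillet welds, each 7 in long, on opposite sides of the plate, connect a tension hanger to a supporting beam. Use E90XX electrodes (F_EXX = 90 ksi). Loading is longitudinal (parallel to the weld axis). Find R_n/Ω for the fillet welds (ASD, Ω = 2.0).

R_n/Ω ≈ 83.5 kips

Effective throat t_e = 0.707 × 0.3125 = 0.2209 in.
Total length L = 14 in; A_we = 0.2209 × 14 = 3.093 in².
F_nw = 0.6 F_EXX = 0.6 × 90 = 54 ksi.
R_n = 54 × 3.093 = 167 kips; R_n/Ω = 167/2.0 = 83.51 kips.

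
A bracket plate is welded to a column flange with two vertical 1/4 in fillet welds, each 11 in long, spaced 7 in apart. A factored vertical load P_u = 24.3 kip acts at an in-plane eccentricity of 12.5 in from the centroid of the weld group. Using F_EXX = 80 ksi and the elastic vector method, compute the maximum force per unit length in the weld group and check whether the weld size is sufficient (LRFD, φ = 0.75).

f_max ≈ 4.72 kip/in; adequate

Total weld length L_w = 22 in. Treat welds as unit-width lines.
Polar moment about centroid: J = 2[d³/12 + d(b/2)²] = 2[11³/12 + 11×3.5²] = 491.3 in³.
Direct shear f_v = P/L_w = 24.3 / 22 = 1.105 kip/in (vertical).
Torsion M = P·e = 24.3 × 12.5 = 303.75 kip·in.
Critical point at (x, y) = (3.5, 5.5) from centroid. f_tx = M·y/J = 3.4 kip/in; f_ty = M·x/J = 2.164 kip/in.
Resultant f_max = √[f_tx² + (f_v + f_ty)²] = √[3.4² + (1.105 + 2.164)²] = 4.716 kip/in.
Capacity per unit length: φr_n = 0.75 × 0.6 × 80 × (0.707 × 0.25) = 6.363 kip/in.
4.716 ≤ 6.363 → adequate.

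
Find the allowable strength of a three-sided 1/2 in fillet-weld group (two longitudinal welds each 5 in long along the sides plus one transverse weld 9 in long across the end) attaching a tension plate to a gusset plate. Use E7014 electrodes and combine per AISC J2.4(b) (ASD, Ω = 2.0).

R_n/Ω ≈ 163 kips

E70XX → F_EXX = 70 ksi.
t_e = 0.707 × 0.5 = 0.3535 in.
R_nwl = 0.6 × 70 × 0.3535 × 10 = 148.5 kips (longitudinal, 2 welds).
R_nwt = 0.6 × 70 × 0.3535 × 9 = 133.6 kips (transverse, base value).
(i) R_nwl + R_nwt = 282.1 kips; (ii) 0.85 R_nwl + 1.5 R_nwt = 326.6 kips.
R_n = max = 326.6 kips [governs: (ii)]; R_n/Ω = 163.3 kips.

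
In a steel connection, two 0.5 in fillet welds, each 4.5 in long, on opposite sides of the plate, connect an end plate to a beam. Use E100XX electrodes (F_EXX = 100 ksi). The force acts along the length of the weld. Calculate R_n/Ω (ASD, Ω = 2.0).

R_n/Ω ≈ 95.4 kips

Effective throat t_e = 0.707 × 0.5 = 0.3535 in.
Total length L = 9 in; A_we = 0.3535 × 9 = 3.181 in².
F_nw = 0.6 F_EXX = 0.6 × 100 = 60 ksi.
R_n = 60 × 3.181 = 190.9 kips; R_n/Ω = 190.9/2.0 = 95.44 kips.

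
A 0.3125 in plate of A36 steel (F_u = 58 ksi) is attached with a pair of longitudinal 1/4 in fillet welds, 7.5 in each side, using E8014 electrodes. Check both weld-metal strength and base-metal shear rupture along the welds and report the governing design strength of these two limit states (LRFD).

E80XX → F_EXX = 80 ksi.
t_e = 0.707 × 0.25 = 0.1767 in; L = 15 in.
Weld metal: φR_n = 0.75 × 0.6 × 80 × 0.1767 × 15 = 95.45 kip.
Base metal (shear rupture): φR_n = 0.75 × 0.6 × 58 × 0.3125 × 15 = 122.3 kip.
Governing: weld metal.

φR_n ≈ 95.4 kip (weld metal governs)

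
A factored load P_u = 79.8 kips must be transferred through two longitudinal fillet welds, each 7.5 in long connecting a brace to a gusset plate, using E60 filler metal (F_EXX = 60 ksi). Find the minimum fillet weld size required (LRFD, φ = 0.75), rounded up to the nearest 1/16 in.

w = 5/16 in

Total weld length L = 15 in.
Required throat t_e = P_u / (φ × 0.6 F_EXX × L) = 79.8 / (0.75 × 0.6 × 60 × 15) = 0.197 in.
Required leg w = t_e / 0.707 = 0.2787 in → use 5/16 in.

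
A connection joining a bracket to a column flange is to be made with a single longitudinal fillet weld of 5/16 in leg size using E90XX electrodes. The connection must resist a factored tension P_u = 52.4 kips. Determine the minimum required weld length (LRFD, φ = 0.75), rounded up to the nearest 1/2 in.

E90XX → F_EXX = 90 ksi.
Throat t_e = 0.707 × 0.3125 = 0.2209 in.
φr_n = 0.75 × 0.6 × 90 × 0.2209 = 8.948 kips/in.
L_req = P_u / φr_n = 52.4 / 8.948 = 5.856 in total.
Round up → use L = 6 in.

L = 6 in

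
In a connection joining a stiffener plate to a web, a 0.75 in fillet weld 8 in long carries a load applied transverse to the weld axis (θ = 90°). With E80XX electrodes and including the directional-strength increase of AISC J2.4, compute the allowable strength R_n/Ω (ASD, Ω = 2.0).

E80XX → F_EXX = 80 ksi.
t_e = 0.707 × 0.75 = 0.5302 in; A_we = 0.5302 × 8 = 4.242 in².
Directional factor: 1.0 + 0.5 sin^1.5(90°) = 1.5.
F_nw = 0.6 × 80 × 1.5 = 72 ksi.
R_n/Ω = (72 × 4.242) / 2.0 = 152.7 kip.

R_n/Ω ≈ 153 kip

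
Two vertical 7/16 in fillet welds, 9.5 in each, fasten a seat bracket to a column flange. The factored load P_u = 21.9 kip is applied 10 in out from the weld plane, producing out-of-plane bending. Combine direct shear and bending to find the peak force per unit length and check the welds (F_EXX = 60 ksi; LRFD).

f_max ≈ 7.37 kip/in; adequate

L_w = 2 × 9.5 = 19 in; section modulus (unit throat) S = 2 × L²/6 = 30.08 in².
Direct shear f_v = P/L_w = 21.9/19 = 1.153 kip/in.
Moment M = P × e = 21.9 × 10 = 219 kip·in; bending f_b = M/S = 7.28 kip/in.
f_max = √(f_v² + f_b²) = √(1.153² + 7.28²) = 7.37 kip/in.
φr_n = 0.75 × 0.6 × 60 × (0.707 × 0.4375) = 8.351 kip/in → adequate.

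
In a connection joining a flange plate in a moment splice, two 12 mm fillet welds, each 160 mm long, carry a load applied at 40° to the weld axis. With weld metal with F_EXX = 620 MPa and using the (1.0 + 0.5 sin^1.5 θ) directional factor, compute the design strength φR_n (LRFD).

t_e = 0.707 × 12 = 8.484 mm; A_we = 8.484 × 320 = 2715 mm².
Directional factor: 1.0 + 0.5 sin^1.5(40°) = 1.258.
F_nw = 0.6 × 620 × 1.258 = 467.9 MPa.
φR_n = 0.75 × 467.9 × 2715 × 10⁻³ = 952.6 kN.

φR_n ≈ 953 kN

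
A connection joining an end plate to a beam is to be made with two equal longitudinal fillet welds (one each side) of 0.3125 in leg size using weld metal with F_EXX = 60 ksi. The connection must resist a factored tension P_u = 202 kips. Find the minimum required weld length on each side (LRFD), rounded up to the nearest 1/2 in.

Throat t_e = 0.707 × 0.3125 = 0.2209 in.
φr_n = 0.75 × 0.6 × 60 × 0.2209 = 5.965 kips/in.
L_req = P_u / φr_n = 202 / 5.965 = 33.86 in total.
Per side: 33.86 / 2 = 16.93 in.
Round up → use L = 17 in on each side.

L = 17 in on each side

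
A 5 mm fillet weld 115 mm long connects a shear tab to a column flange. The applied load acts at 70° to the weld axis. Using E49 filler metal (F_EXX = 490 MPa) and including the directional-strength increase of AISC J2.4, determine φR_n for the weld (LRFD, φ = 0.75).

φR_n ≈ 130 kN

t_e = 0.707 × 5 = 3.535 mm; A_we = 3.535 × 115 = 406.5 mm².
Directional factor: 1.0 + 0.5 sin^1.5(70°) = 1.455.
F_nw = 0.6 × 490 × 1.455 = 427.9 MPa.
φR_n = 0.75 × 427.9 × 406.5 × 10⁻³ = 130.5 kN.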